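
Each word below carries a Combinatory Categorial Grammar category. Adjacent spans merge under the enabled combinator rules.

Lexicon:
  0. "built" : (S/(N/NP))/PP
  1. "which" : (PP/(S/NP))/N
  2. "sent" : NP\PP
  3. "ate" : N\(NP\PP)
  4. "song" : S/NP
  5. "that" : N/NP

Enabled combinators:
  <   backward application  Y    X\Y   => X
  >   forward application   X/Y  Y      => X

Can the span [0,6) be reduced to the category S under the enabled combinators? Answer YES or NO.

YES

[0,6] S   >
  [0,5] S/(N/NP)   >
    [0,1] "built" : (S/(N/NP))/PP
    [1,5] PP   >
      [1,4] PP/(S/NP)   >
        [1,2] "which" : (PP/(S/NP))/N
        [2,4] N   <
          [2,3] "sent" : NP\PP
          [3,4] "ate" : N\(NP\PP)
      [4,5] "song" : S/NP
  [5,6] "that" : N/NP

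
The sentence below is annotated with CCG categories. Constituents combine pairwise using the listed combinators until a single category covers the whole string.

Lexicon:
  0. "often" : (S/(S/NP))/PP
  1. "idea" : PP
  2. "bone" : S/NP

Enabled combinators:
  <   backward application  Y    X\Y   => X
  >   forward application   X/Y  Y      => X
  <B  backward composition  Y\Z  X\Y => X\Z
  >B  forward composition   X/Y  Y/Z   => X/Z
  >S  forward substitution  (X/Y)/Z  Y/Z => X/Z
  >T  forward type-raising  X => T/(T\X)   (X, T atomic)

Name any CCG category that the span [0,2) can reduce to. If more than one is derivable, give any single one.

[0,3] S   >
  [0,2] S/(S/NP)   >
    [0,1] "often" : (S/(S/NP))/PP
    [1,2] "idea" : PP
  [2,3] "bone" : S/NP

S/(S/NP)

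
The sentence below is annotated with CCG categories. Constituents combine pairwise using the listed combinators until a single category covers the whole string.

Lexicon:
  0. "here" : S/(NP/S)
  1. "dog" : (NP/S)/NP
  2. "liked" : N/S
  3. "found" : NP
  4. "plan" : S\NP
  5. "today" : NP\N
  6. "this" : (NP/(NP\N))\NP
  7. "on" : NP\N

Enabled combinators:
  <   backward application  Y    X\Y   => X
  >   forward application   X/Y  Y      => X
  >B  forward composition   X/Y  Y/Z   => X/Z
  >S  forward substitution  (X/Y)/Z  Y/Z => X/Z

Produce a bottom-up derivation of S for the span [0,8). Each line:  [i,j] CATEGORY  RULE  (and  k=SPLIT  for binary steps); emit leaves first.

[0,8] S   >
  [0,2] S/NP   >B
    [0,1] "here" : S/(NP/S)
    [1,2] "dog" : (NP/S)/NP
  [2,8] NP   >
    [2,7] NP/(NP\N)   <
      [2,6] NP   <
        [2,5] N   >
          [2,3] "liked" : N/S
          [3,5] S   <
            [3,4] "found" : NP
            [4,5] "plan" : S\NP
        [5,6] "today" : NP\N
      [6,7] "this" : (NP/(NP\N))\NP
    [7,8] "on" : NP\N

[0,1] S/(NP/S)  lex  "here"
[1,2] (NP/S)/NP  lex  "dog"
[0,2] S/NP  >B  k=1
[2,3] N/S  lex  "liked"
[3,4] NP  lex  "found"
[4,5] S\NP  lex  "plan"
[3,5] S  <  k=4
[2,5] N  >  k=3
[5,6] NP\N  lex  "today"
[2,6] NP  <  k=5
[6,7] (NP/(NP\N))\NP  lex  "this"
[2,7] NP/(NP\N)  <  k=6
[7,8] NP\N  lex  "on"
[2,8] NP  >  k=7
[0,8] S  >  k=2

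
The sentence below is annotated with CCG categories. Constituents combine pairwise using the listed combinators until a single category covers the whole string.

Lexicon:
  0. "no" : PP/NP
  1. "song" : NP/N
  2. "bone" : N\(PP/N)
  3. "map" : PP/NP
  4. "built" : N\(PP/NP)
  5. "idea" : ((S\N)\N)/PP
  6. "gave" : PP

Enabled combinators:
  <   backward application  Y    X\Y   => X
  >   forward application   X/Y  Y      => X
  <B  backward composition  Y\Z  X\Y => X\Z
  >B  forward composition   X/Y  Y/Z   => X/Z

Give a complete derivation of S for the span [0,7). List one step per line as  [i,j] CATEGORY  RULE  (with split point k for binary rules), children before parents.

[0,1] PP/NP  lex  "no"
[1,2] NP/N  lex  "song"
[0,2] PP/N  >B  k=1
[2,3] N\(PP/N)  lex  "bone"
[0,3] N  <  k=2
[3,4] PP/NP  lex  "map"
[4,5] N\(PP/NP)  lex  "built"
[3,5] N  <  k=4
[5,6] ((S\N)\N)/PP  lex  "idea"
[6,7] PP  lex  "gave"
[5,7] (S\N)\N  >  k=6
[3,7] S\N  <  k=5
[0,7] S  <  k=3

[0,7] S   <
  [0,3] N   <
    [0,2] PP/N   >B
      [0,1] "no" : PP/NP
      [1,2] "song" : NP/N
    [2,3] "bone" : N\(PP/N)
  [3,7] S\N   <
    [3,5] N   <
      [3,4] "map" : PP/NP
      [4,5] "built" : N\(PP/NP)
    [5,7] (S\N)\N   >
      [5,6] "idea" : ((S\N)\N)/PP
      [6,7] "gave" : PP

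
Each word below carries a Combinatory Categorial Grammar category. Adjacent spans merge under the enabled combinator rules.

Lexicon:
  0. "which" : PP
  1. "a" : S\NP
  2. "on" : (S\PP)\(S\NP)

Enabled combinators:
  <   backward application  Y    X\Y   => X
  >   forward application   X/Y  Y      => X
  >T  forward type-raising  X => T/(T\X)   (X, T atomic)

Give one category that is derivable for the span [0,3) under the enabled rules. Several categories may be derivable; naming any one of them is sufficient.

[0,3] S   >
  [0,1] S/(S\PP)   >T
    [0,1] "which" : PP
  [1,3] S\PP   <
    [1,2] "a" : S\NP
    [2,3] "on" : (S\PP)\(S\NP)

S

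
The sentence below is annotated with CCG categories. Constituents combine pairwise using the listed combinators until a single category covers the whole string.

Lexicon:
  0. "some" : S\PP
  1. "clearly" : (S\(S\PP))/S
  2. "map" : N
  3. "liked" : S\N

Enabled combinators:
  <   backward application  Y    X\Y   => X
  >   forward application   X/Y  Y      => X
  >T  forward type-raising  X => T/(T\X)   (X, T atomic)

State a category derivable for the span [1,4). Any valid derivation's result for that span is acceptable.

[0,4] S   <
  [0,1] "some" : S\PP
  [1,4] S\(S\PP)   >
    [1,2] "clearly" : (S\(S\PP))/S
    [2,4] S   >
      [2,3] S/(S\N)   >T
        [2,3] "map" : N
      [3,4] "liked" : S\N

S\(S\PP)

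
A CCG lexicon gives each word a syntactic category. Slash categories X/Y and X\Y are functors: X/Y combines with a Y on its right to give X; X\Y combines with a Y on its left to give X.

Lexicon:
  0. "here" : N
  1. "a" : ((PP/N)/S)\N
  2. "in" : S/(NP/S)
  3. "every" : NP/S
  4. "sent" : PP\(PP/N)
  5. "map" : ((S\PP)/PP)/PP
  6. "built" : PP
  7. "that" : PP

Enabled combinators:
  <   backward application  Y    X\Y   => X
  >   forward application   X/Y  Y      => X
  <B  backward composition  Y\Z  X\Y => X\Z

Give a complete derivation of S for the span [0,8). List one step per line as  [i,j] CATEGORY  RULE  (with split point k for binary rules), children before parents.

[0,8] S   <
  [0,5] PP   <
    [0,4] PP/N   >
      [0,2] (PP/N)/S   <
        [0,1] "here" : N
        [1,2] "a" : ((PP/N)/S)\N
      [2,4] S   >
        [2,3] "in" : S/(NP/S)
        [3,4] "every" : NP/S
    [4,5] "sent" : PP\(PP/N)
  [5,8] S\PP   >
    [5,7] (S\PP)/PP   >
      [5,6] "map" : ((S\PP)/PP)/PP
      [6,7] "built" : PP
    [7,8] "that" : PP

[0,1] N  lex  "here"
[1,2] ((PP/N)/S)\N  lex  "a"
[0,2] (PP/N)/S  <  k=1
[2,3] S/(NP/S)  lex  "in"
[3,4] NP/S  lex  "every"
[2,4] S  >  k=3
[0,4] PP/N  >  k=2
[4,5] PP\(PP/N)  lex  "sent"
[0,5] PP  <  k=4
[5,6] ((S\PP)/PP)/PP  lex  "map"
[6,7] PP  lex  "built"
[5,7] (S\PP)/PP  >  k=6
[7,8] PP  lex  "that"
[5,8] S\PP  >  k=7
[0,8] S  <  k=5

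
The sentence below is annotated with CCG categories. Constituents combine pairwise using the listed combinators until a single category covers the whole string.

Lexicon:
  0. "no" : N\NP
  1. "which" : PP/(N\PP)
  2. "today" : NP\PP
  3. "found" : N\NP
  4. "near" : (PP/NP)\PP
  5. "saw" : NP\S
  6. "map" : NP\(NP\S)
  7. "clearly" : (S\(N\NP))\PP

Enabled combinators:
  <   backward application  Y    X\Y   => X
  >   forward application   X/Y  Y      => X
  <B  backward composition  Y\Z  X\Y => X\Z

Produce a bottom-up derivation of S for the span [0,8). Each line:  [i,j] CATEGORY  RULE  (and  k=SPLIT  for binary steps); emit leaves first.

[0,1] N\NP  lex  "no"
[1,2] PP/(N\PP)  lex  "which"
[2,3] NP\PP  lex  "today"
[3,4] N\NP  lex  "found"
[2,4] N\PP  <B  k=3
[1,4] PP  >  k=2
[4,5] (PP/NP)\PP  lex  "near"
[1,5] PP/NP  <  k=4
[5,6] NP\S  lex  "saw"
[6,7] NP\(NP\S)  lex  "map"
[5,7] NP  <  k=6
[1,7] PP  >  k=5
[7,8] (S\(N\NP))\PP  lex  "clearly"
[1,8] S\(N\NP)  <  k=7
[0,8] S  <  k=1

[0,8] S   <
  [0,1] "no" : N\NP
  [1,8] S\(N\NP)   <
    [1,7] PP   >
      [1,5] PP/NP   <
        [1,4] PP   >
          [1,2] "which" : PP/(N\PP)
          [2,4] N\PP   <B
            [2,3] "today" : NP\PP
            [3,4] "found" : N\NP
        [4,5] "near" : (PP/NP)\PP
      [5,7] NP   <
        [5,6] "saw" : NP\S
        [6,7] "map" : NP\(NP\S)
    [7,8] "clearly" : (S\(N\NP))\PP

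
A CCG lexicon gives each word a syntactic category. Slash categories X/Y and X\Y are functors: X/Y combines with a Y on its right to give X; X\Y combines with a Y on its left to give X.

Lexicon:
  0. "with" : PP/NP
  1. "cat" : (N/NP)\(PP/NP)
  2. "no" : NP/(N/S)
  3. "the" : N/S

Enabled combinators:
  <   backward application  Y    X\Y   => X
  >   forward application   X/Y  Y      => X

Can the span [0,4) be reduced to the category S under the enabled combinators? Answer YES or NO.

NO

PP/NP (N/NP)\(PP/NP) NP/(N/S) N/S
CKY chart[0,4] = {N}; S ∉ chart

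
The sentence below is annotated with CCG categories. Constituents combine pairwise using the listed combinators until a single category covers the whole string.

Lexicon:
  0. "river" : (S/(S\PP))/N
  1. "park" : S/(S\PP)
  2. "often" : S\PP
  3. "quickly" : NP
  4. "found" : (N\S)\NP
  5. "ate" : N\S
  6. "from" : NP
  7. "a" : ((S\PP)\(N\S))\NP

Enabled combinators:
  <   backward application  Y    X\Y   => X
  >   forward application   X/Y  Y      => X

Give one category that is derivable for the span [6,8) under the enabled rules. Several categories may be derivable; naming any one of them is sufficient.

[0,8] S   >
  [0,5] S/(S\PP)   >
    [0,1] "river" : (S/(S\PP))/N
    [1,5] N   <
      [1,3] S   >
        [1,2] "park" : S/(S\PP)
        [2,3] "often" : S\PP
      [3,5] N\S   <
        [3,4] "quickly" : NP
        [4,5] "found" : (N\S)\NP
  [5,8] S\PP   <
    [5,6] "ate" : N\S
    [6,8] (S\PP)\(N\S)   <
      [6,7] "from" : NP
      [7,8] "a" : ((S\PP)\(N\S))\NP

(S\PP)\(N\S)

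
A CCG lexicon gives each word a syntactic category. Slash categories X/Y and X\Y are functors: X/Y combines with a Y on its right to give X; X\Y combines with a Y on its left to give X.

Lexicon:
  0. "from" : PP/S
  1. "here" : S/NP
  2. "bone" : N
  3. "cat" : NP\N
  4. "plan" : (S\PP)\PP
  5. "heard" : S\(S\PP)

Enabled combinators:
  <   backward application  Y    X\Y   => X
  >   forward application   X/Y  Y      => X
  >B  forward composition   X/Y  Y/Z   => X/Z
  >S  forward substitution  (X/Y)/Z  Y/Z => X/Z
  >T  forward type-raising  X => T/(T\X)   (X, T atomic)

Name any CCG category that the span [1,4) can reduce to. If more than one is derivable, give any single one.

S

[0,6] S   <
  [0,5] S\PP   <
    [0,4] PP   >
      [0,1] "from" : PP/S
      [1,4] S   >
        [1,2] "here" : S/NP
        [2,4] NP   <
          [2,3] "bone" : N
          [3,4] "cat" : NP\N
    [4,5] "plan" : (S\PP)\PP
  [5,6] "heard" : S\(S\PP)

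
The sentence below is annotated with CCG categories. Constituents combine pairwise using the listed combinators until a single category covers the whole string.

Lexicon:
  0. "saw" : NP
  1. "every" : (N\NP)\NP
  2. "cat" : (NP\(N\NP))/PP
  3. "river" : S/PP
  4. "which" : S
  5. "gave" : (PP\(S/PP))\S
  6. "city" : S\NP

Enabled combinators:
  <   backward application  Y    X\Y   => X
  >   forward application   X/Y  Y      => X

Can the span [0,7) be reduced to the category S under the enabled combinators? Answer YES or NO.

YES

[0,7] S   <
  [0,6] NP   <
    [0,2] N\NP   <
      [0,1] "saw" : NP
      [1,2] "every" : (N\NP)\NP
    [2,6] NP\(N\NP)   >
      [2,3] "cat" : (NP\(N\NP))/PP
      [3,6] PP   <
        [3,4] "river" : S/PP
        [4,6] PP\(S/PP)   <
          [4,5] "which" : S
          [5,6] "gave" : (PP\(S/PP))\S
  [6,7] "city" : S\NP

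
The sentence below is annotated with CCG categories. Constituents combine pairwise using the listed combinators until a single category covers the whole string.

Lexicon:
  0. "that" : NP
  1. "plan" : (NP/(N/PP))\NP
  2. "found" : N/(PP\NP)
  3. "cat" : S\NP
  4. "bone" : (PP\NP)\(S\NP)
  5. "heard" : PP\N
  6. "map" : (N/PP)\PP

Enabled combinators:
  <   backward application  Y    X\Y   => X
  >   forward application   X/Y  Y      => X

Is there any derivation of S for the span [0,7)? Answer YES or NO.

NP (NP/(N/PP))\NP N/(PP\NP) S\NP (PP\NP)\(S\NP) PP\N (N/PP)\PP
CKY chart[0,7] = {NP}; S ∉ chart

NO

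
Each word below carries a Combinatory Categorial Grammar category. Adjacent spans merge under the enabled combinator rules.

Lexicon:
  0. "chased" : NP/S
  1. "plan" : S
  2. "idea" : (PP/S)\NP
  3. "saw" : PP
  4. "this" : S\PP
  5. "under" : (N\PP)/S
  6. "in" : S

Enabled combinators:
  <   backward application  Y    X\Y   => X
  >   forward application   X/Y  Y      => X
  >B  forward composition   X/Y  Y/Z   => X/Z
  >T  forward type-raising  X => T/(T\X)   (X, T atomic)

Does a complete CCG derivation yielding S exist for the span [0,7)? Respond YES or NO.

NO

NP/S S (PP/S)\NP PP S\PP (N\PP)/S S
CKY chart[0,7] = {N, N/(N\N), N/(S\S), NP/(NP\N), PP/(PP\N), S/(S\N)}; S ∉ chart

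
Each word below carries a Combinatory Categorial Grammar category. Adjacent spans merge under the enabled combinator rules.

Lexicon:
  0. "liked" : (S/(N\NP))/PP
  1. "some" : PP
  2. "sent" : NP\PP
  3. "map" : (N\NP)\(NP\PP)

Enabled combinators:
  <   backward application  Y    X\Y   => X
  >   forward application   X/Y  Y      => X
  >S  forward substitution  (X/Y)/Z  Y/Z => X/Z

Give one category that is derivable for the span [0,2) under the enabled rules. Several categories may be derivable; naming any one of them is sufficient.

S/(N\NP)

[0,4] S   >
  [0,2] S/(N\NP)   >
    [0,1] "liked" : (S/(N\NP))/PP
    [1,2] "some" : PP
  [2,4] N\NP   <
    [2,3] "sent" : NP\PP
    [3,4] "map" : (N\NP)\(NP\PP)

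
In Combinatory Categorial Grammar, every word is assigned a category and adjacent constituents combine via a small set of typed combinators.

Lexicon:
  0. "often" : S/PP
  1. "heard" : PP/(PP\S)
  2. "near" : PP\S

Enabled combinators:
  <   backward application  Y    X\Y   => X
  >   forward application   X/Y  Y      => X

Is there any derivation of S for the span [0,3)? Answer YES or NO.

[0,3] S   >
  [0,1] "often" : S/PP
  [1,3] PP   >
    [1,2] "heard" : PP/(PP\S)
    [2,3] "near" : PP\S

YES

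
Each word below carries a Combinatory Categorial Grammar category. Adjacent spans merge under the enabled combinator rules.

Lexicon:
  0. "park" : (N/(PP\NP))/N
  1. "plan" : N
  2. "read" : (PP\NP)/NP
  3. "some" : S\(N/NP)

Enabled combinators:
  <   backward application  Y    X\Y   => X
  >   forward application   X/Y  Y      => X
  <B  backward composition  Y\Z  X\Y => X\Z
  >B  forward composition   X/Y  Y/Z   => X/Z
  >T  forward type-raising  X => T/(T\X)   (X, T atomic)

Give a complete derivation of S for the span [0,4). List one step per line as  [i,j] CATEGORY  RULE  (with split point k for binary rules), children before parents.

[0,1] (N/(PP\NP))/N  lex  "park"
[1,2] N  lex  "plan"
[0,2] N/(PP\NP)  >  k=1
[2,3] (PP\NP)/NP  lex  "read"
[0,3] N/NP  >B  k=2
[3,4] S\(N/NP)  lex  "some"
[0,4] S  <  k=3

[0,4] S   <
  [0,3] N/NP   >B
    [0,2] N/(PP\NP)   >
      [0,1] "park" : (N/(PP\NP))/N
      [1,2] "plan" : N
    [2,3] "read" : (PP\NP)/NP
  [3,4] "some" : S\(N/NP)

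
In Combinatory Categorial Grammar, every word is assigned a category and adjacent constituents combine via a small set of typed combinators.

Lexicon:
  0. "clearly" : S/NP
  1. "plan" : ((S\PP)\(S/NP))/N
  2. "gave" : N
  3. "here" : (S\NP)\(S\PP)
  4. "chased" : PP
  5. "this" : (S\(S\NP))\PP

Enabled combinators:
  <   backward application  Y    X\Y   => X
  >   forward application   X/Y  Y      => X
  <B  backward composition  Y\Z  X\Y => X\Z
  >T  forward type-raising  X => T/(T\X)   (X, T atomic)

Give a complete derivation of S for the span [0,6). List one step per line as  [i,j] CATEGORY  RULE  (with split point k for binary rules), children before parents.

[0,1] S/NP  lex  "clearly"
[1,2] ((S\PP)\(S/NP))/N  lex  "plan"
[2,3] N  lex  "gave"
[1,3] (S\PP)\(S/NP)  >  k=2
[0,3] S\PP  <  k=1
[3,4] (S\NP)\(S\PP)  lex  "here"
[0,4] S\NP  <  k=3
[4,5] PP  lex  "chased"
[5,6] (S\(S\NP))\PP  lex  "this"
[4,6] S\(S\NP)  <  k=5
[0,6] S  <  k=4

[0,6] S   <
  [0,4] S\NP   <
    [0,3] S\PP   <
      [0,1] "clearly" : S/NP
      [1,3] (S\PP)\(S/NP)   >
        [1,2] "plan" : ((S\PP)\(S/NP))/N
        [2,3] "gave" : N
    [3,4] "here" : (S\NP)\(S\PP)
  [4,6] S\(S\NP)   <
    [4,5] "chased" : PP
    [5,6] "this" : (S\(S\NP))\PP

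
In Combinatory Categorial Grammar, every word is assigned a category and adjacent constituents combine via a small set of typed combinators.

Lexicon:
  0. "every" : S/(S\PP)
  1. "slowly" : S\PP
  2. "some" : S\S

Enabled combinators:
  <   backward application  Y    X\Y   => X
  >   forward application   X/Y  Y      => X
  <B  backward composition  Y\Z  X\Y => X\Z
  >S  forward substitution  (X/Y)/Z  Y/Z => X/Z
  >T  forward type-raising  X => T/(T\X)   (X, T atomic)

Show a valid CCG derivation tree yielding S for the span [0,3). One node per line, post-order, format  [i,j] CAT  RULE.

[0,1] S/(S\PP)  lex  "every"
[1,2] S\PP  lex  "slowly"
[2,3] S\S  lex  "some"
[1,3] S\PP  <B  k=2
[0,3] S  >  k=1

[0,3] S   >
  [0,1] "every" : S/(S\PP)
  [1,3] S\PP   <B
    [1,2] "slowly" : S\PP
    [2,3] "some" : S\S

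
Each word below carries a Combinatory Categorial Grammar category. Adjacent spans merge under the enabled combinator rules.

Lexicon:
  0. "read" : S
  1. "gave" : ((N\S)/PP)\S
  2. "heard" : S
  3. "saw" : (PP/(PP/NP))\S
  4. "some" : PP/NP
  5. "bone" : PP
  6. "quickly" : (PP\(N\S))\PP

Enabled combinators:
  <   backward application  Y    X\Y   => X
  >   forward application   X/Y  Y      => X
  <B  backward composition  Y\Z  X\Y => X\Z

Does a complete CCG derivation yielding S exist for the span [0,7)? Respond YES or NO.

S ((N\S)/PP)\S S (PP/(PP/NP))\S PP/NP PP (PP\(N\S))\PP
CKY chart[0,7] = {PP}; S ∉ chart

NO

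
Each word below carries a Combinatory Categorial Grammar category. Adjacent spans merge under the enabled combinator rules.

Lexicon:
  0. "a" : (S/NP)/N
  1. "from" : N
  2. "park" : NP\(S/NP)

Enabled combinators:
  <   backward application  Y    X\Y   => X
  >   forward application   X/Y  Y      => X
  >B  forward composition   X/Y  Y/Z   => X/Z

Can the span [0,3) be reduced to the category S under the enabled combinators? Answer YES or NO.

(S/NP)/N N NP\(S/NP)
CKY chart[0,3] = {NP}; S ∉ chart

NO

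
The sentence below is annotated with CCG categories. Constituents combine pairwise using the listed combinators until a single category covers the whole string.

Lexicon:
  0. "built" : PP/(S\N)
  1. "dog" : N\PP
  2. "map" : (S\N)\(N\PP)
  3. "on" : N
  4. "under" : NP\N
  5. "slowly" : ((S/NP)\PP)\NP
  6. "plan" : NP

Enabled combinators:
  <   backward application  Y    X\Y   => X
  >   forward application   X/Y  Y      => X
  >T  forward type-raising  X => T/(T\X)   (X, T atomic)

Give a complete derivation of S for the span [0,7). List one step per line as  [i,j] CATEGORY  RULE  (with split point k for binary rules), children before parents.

[0,1] PP/(S\N)  lex  "built"
[1,2] N\PP  lex  "dog"
[2,3] (S\N)\(N\PP)  lex  "map"
[1,3] S\N  <  k=2
[0,3] PP  >  k=1
[3,4] N  lex  "on"
[4,5] NP\N  lex  "under"
[3,5] NP  <  k=4
[5,6] ((S/NP)\PP)\NP  lex  "slowly"
[3,6] (S/NP)\PP  <  k=5
[0,6] S/NP  <  k=3
[6,7] NP  lex  "plan"
[0,7] S  >  k=6

[0,7] S   >
  [0,6] S/NP   <
    [0,3] PP   >
      [0,1] "built" : PP/(S\N)
      [1,3] S\N   <
        [1,2] "dog" : N\PP
        [2,3] "map" : (S\N)\(N\PP)
    [3,6] (S/NP)\PP   <
      [3,5] NP   <
        [3,4] "on" : N
        [4,5] "under" : NP\N
      [5,6] "slowly" : ((S/NP)\PP)\NP
  [6,7] "plan" : NP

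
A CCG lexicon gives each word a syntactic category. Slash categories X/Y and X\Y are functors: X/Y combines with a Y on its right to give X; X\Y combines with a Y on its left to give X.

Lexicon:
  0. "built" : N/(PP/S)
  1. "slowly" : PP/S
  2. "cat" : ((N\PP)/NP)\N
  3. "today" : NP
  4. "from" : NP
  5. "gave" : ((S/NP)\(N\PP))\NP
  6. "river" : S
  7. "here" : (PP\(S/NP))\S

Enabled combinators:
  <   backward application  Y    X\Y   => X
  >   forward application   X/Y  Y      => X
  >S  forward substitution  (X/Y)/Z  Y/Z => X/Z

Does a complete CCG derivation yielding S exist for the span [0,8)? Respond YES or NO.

N/(PP/S) PP/S ((N\PP)/NP)\N NP NP ((S/NP)\(N\PP))\NP S (PP\(S/NP))\S
CKY chart[0,8] = {PP}; S ∉ chart

NO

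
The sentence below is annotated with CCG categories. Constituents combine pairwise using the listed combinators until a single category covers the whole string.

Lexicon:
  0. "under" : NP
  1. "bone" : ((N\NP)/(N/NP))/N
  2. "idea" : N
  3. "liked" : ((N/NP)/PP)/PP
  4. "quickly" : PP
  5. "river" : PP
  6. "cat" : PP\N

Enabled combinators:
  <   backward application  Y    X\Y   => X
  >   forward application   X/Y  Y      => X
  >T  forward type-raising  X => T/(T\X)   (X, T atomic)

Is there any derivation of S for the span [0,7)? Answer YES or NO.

NP ((N\NP)/(N/NP))/N N ((N/NP)/PP)/PP PP PP PP\N
CKY chart[0,7] = {N/(N\PP), NP/(NP\PP), PP, PP/(PP\PP), S/(S\PP)}; S ∉ chart

NO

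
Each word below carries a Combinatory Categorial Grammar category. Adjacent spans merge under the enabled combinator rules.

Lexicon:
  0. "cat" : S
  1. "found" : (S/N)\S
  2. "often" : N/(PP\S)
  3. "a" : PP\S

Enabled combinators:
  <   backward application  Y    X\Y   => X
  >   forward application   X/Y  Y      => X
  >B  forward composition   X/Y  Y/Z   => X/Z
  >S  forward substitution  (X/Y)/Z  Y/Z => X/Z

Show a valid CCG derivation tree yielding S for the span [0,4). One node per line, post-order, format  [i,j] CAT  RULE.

[0,1] S  lex  "cat"
[1,2] (S/N)\S  lex  "found"
[0,2] S/N  <  k=1
[2,3] N/(PP\S)  lex  "often"
[3,4] PP\S  lex  "a"
[2,4] N  >  k=3
[0,4] S  >  k=2

[0,4] S   >
  [0,2] S/N   <
    [0,1] "cat" : S
    [1,2] "found" : (S/N)\S
  [2,4] N   >
    [2,3] "often" : N/(PP\S)
    [3,4] "a" : PP\S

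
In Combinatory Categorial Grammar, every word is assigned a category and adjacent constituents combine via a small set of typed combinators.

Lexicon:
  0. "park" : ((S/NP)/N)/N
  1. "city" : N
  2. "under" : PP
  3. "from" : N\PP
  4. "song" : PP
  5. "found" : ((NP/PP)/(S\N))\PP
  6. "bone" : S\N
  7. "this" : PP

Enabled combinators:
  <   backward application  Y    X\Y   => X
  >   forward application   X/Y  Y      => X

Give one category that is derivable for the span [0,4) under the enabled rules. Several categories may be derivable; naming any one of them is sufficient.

[0,8] S   >
  [0,4] S/NP   >
    [0,2] (S/NP)/N   >
      [0,1] "park" : ((S/NP)/N)/N
      [1,2] "city" : N
    [2,4] N   <
      [2,3] "under" : PP
      [3,4] "from" : N\PP
  [4,8] NP   >
    [4,7] NP/PP   >
      [4,6] (NP/PP)/(S\N)   <
        [4,5] "song" : PP
        [5,6] "found" : ((NP/PP)/(S\N))\PP
      [6,7] "bone" : S\N
    [7,8] "this" : PP

S/NP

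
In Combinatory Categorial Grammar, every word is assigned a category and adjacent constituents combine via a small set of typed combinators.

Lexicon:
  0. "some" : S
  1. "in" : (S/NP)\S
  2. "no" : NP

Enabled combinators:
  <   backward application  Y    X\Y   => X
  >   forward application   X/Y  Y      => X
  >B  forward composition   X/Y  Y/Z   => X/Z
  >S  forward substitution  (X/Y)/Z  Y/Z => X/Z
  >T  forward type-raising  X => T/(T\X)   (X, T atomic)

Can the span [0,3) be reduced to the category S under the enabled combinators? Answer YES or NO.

YES

[0,3] S   >
  [0,2] S/NP   <
    [0,1] "some" : S
    [1,2] "in" : (S/NP)\S
  [2,3] "no" : NP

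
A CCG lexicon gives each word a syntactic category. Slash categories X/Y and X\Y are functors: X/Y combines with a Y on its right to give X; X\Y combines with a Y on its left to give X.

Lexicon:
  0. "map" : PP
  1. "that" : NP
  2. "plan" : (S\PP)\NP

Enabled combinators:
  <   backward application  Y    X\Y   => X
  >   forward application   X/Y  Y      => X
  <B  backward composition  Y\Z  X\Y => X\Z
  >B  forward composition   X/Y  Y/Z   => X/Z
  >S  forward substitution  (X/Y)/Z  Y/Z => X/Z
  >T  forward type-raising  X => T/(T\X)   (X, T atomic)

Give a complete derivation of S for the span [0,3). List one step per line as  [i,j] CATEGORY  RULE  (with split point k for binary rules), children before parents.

[0,1] PP  lex  "map"
[1,2] NP  lex  "that"
[2,3] (S\PP)\NP  lex  "plan"
[1,3] S\PP  <  k=2
[0,3] S  <  k=1

[0,3] S   <
  [0,1] "map" : PP
  [1,3] S\PP   <
    [1,2] "that" : NP
    [2,3] "plan" : (S\PP)\NP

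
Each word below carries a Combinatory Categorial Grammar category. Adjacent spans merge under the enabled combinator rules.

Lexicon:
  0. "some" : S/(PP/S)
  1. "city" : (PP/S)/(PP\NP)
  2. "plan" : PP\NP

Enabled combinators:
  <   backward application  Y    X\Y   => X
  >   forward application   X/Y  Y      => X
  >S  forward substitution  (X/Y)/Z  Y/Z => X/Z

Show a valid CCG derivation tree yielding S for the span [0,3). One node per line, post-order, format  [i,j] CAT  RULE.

[0,1] S/(PP/S)  lex  "some"
[1,2] (PP/S)/(PP\NP)  lex  "city"
[2,3] PP\NP  lex  "plan"
[1,3] PP/S  >  k=2
[0,3] S  >  k=1

[0,3] S   >
  [0,1] "some" : S/(PP/S)
  [1,3] PP/S   >
    [1,2] "city" : (PP/S)/(PP\NP)
    [2,3] "plan" : PP\NP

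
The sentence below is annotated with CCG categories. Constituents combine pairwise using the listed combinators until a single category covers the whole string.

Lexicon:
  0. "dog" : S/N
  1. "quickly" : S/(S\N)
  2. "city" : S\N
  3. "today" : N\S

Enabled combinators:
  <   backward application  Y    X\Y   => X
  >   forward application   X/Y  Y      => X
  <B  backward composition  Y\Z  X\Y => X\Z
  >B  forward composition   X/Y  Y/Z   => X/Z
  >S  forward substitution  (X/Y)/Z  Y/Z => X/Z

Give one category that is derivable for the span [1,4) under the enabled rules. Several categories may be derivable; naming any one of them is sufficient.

[0,4] S   >
  [0,1] "dog" : S/N
  [1,4] N   <
    [1,3] S   >
      [1,2] "quickly" : S/(S\N)
      [2,3] "city" : S\N
    [3,4] "today" : N\S

N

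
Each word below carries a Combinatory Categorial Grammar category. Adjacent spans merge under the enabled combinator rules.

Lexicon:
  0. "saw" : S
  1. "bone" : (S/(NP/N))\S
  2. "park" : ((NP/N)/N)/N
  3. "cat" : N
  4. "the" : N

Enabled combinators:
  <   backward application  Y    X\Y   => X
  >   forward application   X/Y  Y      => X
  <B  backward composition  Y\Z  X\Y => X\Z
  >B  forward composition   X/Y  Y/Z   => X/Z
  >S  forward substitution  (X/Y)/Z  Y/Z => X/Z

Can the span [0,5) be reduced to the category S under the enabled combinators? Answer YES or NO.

[0,5] S   >
  [0,2] S/(NP/N)   <
    [0,1] "saw" : S
    [1,2] "bone" : (S/(NP/N))\S
  [2,5] NP/N   >
    [2,4] (NP/N)/N   >
      [2,3] "park" : ((NP/N)/N)/N
      [3,4] "cat" : N
    [4,5] "the" : N

YES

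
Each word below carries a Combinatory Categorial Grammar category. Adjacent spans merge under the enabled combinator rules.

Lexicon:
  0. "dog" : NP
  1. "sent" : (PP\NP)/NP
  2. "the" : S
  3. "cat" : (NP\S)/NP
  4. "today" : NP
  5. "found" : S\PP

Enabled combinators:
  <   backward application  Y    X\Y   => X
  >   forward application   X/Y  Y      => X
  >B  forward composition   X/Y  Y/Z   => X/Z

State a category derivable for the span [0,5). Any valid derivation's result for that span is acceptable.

[0,6] S   <
  [0,5] PP   <
    [0,1] "dog" : NP
    [1,5] PP\NP   >
      [1,2] "sent" : (PP\NP)/NP
      [2,5] NP   <
        [2,3] "the" : S
        [3,5] NP\S   >
          [3,4] "cat" : (NP\S)/NP
          [4,5] "today" : NP
  [5,6] "found" : S\PP

PP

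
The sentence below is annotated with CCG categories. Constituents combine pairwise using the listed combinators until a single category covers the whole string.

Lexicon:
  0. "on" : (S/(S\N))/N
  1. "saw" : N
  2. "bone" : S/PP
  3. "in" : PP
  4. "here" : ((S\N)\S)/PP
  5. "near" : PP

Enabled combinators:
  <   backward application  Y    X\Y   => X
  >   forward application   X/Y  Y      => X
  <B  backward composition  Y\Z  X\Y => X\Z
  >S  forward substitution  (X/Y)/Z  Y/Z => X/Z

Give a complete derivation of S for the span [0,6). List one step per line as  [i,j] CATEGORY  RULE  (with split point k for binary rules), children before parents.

[0,6] S   >
  [0,2] S/(S\N)   >
    [0,1] "on" : (S/(S\N))/N
    [1,2] "saw" : N
  [2,6] S\N   <
    [2,4] S   >
      [2,3] "bone" : S/PP
      [3,4] "in" : PP
    [4,6] (S\N)\S   >
      [4,5] "here" : ((S\N)\S)/PP
      [5,6] "near" : PP

[0,1] (S/(S\N))/N  lex  "on"
[1,2] N  lex  "saw"
[0,2] S/(S\N)  >  k=1
[2,3] S/PP  lex  "bone"
[3,4] PP  lex  "in"
[2,4] S  >  k=3
[4,5] ((S\N)\S)/PP  lex  "here"
[5,6] PP  lex  "near"
[4,6] (S\N)\S  >  k=5
[2,6] S\N  <  k=4
[0,6] S  >  k=2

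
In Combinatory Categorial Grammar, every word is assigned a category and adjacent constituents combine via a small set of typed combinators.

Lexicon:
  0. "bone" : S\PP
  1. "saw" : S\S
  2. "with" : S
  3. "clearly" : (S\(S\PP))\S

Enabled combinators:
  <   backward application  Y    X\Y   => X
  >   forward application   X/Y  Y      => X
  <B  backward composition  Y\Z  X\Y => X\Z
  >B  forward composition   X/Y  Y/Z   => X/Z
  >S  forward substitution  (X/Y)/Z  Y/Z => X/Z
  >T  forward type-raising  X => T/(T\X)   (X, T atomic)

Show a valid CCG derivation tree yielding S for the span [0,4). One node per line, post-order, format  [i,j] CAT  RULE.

[0,1] S\PP  lex  "bone"
[1,2] S\S  lex  "saw"
[0,2] S\PP  <B  k=1
[2,3] S  lex  "with"
[3,4] (S\(S\PP))\S  lex  "clearly"
[2,4] S\(S\PP)  <  k=3
[0,4] S  <  k=2

[0,4] S   <
  [0,2] S\PP   <B
    [0,1] "bone" : S\PP
    [1,2] "saw" : S\S
  [2,4] S\(S\PP)   <
    [2,3] "with" : S
    [3,4] "clearly" : (S\(S\PP))\S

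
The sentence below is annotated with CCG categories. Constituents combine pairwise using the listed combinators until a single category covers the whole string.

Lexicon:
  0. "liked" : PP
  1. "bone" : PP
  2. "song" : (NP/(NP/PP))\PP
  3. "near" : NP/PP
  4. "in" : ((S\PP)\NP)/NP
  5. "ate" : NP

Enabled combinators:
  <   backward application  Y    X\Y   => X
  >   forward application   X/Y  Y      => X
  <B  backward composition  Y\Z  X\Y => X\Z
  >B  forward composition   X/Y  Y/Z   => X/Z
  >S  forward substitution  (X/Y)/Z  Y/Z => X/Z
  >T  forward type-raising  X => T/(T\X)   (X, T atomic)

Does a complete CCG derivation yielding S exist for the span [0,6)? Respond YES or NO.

YES

[0,6] S   <
  [0,1] "liked" : PP
  [1,6] S\PP   <
    [1,4] NP   >
      [1,3] NP/(NP/PP)   <
        [1,2] "bone" : PP
        [2,3] "song" : (NP/(NP/PP))\PP
      [3,4] "near" : NP/PP
    [4,6] (S\PP)\NP   >
      [4,5] "in" : ((S\PP)\NP)/NP
      [5,6] "ate" : NP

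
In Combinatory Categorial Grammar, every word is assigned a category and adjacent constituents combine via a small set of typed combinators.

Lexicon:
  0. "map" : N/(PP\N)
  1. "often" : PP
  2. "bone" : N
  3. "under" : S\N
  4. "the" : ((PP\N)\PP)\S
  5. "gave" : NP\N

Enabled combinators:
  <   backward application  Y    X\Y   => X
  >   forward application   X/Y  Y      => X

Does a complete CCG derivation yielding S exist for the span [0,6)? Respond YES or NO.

N/(PP\N) PP N S\N ((PP\N)\PP)\S NP\N
CKY chart[0,6] = {NP}; S ∉ chart

NO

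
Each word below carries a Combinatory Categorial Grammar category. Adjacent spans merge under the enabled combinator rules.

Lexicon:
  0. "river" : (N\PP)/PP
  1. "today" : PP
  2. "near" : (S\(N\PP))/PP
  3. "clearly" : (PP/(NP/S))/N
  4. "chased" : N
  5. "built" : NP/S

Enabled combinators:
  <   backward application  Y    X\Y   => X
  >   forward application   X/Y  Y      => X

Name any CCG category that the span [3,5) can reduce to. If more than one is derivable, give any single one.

PP/(NP/S)

[0,6] S   <
  [0,2] N\PP   >
    [0,1] "river" : (N\PP)/PP
    [1,2] "today" : PP
  [2,6] S\(N\PP)   >
    [2,3] "near" : (S\(N\PP))/PP
    [3,6] PP   >
      [3,5] PP/(NP/S)   >
        [3,4] "clearly" : (PP/(NP/S))/N
        [4,5] "chased" : N
      [5,6] "built" : NP/S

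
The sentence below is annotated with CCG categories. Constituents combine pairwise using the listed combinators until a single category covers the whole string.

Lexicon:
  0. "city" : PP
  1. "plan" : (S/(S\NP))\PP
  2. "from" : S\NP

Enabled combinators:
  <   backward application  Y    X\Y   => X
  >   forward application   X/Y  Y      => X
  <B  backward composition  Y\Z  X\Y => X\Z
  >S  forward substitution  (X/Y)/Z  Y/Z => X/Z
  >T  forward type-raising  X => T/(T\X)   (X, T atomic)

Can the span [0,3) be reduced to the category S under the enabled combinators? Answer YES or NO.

YES

[0,3] S   >
  [0,2] S/(S\NP)   <
    [0,1] "city" : PP
    [1,2] "plan" : (S/(S\NP))\PP
  [2,3] "from" : S\NP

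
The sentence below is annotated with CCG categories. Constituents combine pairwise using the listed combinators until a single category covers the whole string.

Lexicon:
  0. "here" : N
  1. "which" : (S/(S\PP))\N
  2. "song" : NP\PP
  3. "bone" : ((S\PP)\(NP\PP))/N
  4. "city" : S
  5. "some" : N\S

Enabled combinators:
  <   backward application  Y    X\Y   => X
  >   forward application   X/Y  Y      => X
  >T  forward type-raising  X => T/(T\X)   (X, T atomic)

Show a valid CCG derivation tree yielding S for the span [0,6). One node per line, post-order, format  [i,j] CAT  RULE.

[0,1] N  lex  "here"
[1,2] (S/(S\PP))\N  lex  "which"
[0,2] S/(S\PP)  <  k=1
[2,3] NP\PP  lex  "song"
[3,4] ((S\PP)\(NP\PP))/N  lex  "bone"
[4,5] S  lex  "city"
[4,5] N/(N\S)  >T
[5,6] N\S  lex  "some"
[4,6] N  >  k=5
[3,6] (S\PP)\(NP\PP)  >  k=4
[2,6] S\PP  <  k=3
[0,6] S  >  k=2

[0,6] S   >
  [0,2] S/(S\PP)   <
    [0,1] "here" : N
    [1,2] "which" : (S/(S\PP))\N
  [2,6] S\PP   <
    [2,3] "song" : NP\PP
    [3,6] (S\PP)\(NP\PP)   >
      [3,4] "bone" : ((S\PP)\(NP\PP))/N
      [4,6] N   >
        [4,5] N/(N\S)   >T
          [4,5] "city" : S
        [5,6] "some" : N\S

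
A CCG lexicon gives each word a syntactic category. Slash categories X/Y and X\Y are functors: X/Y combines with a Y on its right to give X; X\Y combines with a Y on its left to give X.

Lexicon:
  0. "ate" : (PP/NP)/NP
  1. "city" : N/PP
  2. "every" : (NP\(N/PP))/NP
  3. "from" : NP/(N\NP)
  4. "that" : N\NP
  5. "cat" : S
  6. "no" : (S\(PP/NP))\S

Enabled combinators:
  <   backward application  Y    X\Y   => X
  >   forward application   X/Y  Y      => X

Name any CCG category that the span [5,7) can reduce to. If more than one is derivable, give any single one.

S\(PP/NP)

[0,7] S   <
  [0,5] PP/NP   >
    [0,1] "ate" : (PP/NP)/NP
    [1,5] NP   <
      [1,2] "city" : N/PP
      [2,5] NP\(N/PP)   >
        [2,3] "every" : (NP\(N/PP))/NP
        [3,5] NP   >
          [3,4] "from" : NP/(N\NP)
          [4,5] "that" : N\NP
  [5,7] S\(PP/NP)   <
    [5,6] "cat" : S
    [6,7] "no" : (S\(PP/NP))\S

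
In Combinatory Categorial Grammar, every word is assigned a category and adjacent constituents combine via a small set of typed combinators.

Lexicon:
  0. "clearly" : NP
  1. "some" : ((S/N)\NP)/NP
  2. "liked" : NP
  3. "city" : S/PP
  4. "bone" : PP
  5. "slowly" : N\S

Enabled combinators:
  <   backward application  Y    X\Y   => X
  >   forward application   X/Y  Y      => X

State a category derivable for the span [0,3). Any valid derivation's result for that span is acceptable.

S/N

[0,6] S   >
  [0,3] S/N   <
    [0,1] "clearly" : NP
    [1,3] (S/N)\NP   >
      [1,2] "some" : ((S/N)\NP)/NP
      [2,3] "liked" : NP
  [3,6] N   <
    [3,5] S   >
      [3,4] "city" : S/PP
      [4,5] "bone" : PP
    [5,6] "slowly" : N\S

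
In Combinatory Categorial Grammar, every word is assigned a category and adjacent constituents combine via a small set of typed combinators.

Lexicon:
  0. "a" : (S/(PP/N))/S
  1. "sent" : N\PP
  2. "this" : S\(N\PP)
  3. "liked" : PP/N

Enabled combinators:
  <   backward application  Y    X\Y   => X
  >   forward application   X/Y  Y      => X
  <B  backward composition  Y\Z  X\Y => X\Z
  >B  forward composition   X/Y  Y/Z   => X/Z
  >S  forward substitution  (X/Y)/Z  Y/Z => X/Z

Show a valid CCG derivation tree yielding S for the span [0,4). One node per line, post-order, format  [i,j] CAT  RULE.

[0,4] S   >
  [0,3] S/(PP/N)   >
    [0,1] "a" : (S/(PP/N))/S
    [1,3] S   <
      [1,2] "sent" : N\PP
      [2,3] "this" : S\(N\PP)
  [3,4] "liked" : PP/N

[0,1] (S/(PP/N))/S  lex  "a"
[1,2] N\PP  lex  "sent"
[2,3] S\(N\PP)  lex  "this"
[1,3] S  <  k=2
[0,3] S/(PP/N)  >  k=1
[3,4] PP/N  lex  "liked"
[0,4] S  >  k=3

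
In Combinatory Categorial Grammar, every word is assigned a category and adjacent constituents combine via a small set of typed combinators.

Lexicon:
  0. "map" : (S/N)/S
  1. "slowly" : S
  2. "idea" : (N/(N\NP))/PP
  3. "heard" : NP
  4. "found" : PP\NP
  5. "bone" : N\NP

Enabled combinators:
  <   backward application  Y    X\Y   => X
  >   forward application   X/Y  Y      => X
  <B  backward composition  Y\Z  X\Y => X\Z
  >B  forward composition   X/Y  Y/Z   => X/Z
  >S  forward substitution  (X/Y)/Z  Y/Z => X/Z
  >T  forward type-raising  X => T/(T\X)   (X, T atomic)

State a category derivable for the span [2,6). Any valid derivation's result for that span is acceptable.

[0,6] S   >
  [0,2] S/N   >
    [0,1] "map" : (S/N)/S
    [1,2] "slowly" : S
  [2,6] N   >
    [2,5] N/(N\NP)   >
      [2,3] "idea" : (N/(N\NP))/PP
      [3,5] PP   <
        [3,4] "heard" : NP
        [4,5] "found" : PP\NP
    [5,6] "bone" : N\NP

N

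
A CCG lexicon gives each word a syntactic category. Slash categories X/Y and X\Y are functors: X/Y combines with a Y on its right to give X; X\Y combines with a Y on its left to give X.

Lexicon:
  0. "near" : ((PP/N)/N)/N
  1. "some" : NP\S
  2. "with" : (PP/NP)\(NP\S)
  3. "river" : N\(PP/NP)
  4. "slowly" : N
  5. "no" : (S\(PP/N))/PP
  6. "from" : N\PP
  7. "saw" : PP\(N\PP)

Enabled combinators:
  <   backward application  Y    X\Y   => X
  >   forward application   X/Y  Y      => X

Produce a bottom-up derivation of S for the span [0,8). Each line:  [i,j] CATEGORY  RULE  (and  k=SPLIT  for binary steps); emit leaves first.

[0,1] ((PP/N)/N)/N  lex  "near"
[1,2] NP\S  lex  "some"
[2,3] (PP/NP)\(NP\S)  lex  "with"
[1,3] PP/NP  <  k=2
[3,4] N\(PP/NP)  lex  "river"
[1,4] N  <  k=3
[0,4] (PP/N)/N  >  k=1
[4,5] N  lex  "slowly"
[0,5] PP/N  >  k=4
[5,6] (S\(PP/N))/PP  lex  "no"
[6,7] N\PP  lex  "from"
[7,8] PP\(N\PP)  lex  "saw"
[6,8] PP  <  k=7
[5,8] S\(PP/N)  >  k=6
[0,8] S  <  k=5

[0,8] S   <
  [0,5] PP/N   >
    [0,4] (PP/N)/N   >
      [0,1] "near" : ((PP/N)/N)/N
      [1,4] N   <
        [1,3] PP/NP   <
          [1,2] "some" : NP\S
          [2,3] "with" : (PP/NP)\(NP\S)
        [3,4] "river" : N\(PP/NP)
    [4,5] "slowly" : N
  [5,8] S\(PP/N)   >
    [5,6] "no" : (S\(PP/N))/PP
    [6,8] PP   <
      [6,7] "from" : N\PP
      [7,8] "saw" : PP\(N\PP)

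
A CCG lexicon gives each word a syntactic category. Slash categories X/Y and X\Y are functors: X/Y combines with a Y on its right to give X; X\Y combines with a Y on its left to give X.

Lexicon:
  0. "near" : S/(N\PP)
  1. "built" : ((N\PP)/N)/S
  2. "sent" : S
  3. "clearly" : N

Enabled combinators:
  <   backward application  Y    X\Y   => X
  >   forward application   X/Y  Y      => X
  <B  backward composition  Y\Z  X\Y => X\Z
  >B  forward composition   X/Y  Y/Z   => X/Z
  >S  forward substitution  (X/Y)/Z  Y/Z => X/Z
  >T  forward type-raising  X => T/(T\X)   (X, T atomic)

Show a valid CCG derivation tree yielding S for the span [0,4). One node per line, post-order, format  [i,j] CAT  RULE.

[0,4] S   >
  [0,1] "near" : S/(N\PP)
  [1,4] N\PP   >
    [1,3] (N\PP)/N   >
      [1,2] "built" : ((N\PP)/N)/S
      [2,3] "sent" : S
    [3,4] "clearly" : N

[0,1] S/(N\PP)  lex  "near"
[1,2] ((N\PP)/N)/S  lex  "built"
[2,3] S  lex  "sent"
[1,3] (N\PP)/N  >  k=2
[3,4] N  lex  "clearly"
[1,4] N\PP  >  k=3
[0,4] S  >  k=1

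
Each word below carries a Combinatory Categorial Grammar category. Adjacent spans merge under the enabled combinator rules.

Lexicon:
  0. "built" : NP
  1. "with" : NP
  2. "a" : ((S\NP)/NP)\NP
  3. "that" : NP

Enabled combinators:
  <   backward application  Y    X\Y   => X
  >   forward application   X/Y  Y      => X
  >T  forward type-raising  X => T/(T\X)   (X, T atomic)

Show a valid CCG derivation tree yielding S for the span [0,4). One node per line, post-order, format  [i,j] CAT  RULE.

[0,1] NP  lex  "built"
[0,1] S/(S\NP)  >T
[1,2] NP  lex  "with"
[2,3] ((S\NP)/NP)\NP  lex  "a"
[1,3] (S\NP)/NP  <  k=2
[3,4] NP  lex  "that"
[1,4] S\NP  >  k=3
[0,4] S  >  k=1

[0,4] S   >
  [0,1] S/(S\NP)   >T
    [0,1] "built" : NP
  [1,4] S\NP   >
    [1,3] (S\NP)/NP   <
      [1,2] "with" : NP
      [2,3] "a" : ((S\NP)/NP)\NP
    [3,4] "that" : NP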